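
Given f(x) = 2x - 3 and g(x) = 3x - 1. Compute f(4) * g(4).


55


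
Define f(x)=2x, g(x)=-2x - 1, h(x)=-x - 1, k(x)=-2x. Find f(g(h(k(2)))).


k(2) = -4
h(-4) = 3
g(3) = -7
f(-7) = -14

-14


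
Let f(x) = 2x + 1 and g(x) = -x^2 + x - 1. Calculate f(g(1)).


-1


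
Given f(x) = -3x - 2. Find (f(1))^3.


f(1) = -5
(-5)^3 = -125

-125


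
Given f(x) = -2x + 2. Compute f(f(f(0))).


f(0) = 2
f(2) = -2
f(-2) = 6

6


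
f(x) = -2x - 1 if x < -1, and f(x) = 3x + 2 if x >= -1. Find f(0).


0 satisfies x >= -1
f(0) = 2

2


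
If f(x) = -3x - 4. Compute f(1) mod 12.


5


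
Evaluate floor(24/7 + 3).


24/7 = 3.4286
3.4286 + 3 = 6.4286
floor(6.4286) = 6

6


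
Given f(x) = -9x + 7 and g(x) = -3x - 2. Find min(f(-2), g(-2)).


f(-2) = 25
g(-2) = 4
min = 4

4


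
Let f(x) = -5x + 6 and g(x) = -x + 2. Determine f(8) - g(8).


f(8) = -34
g(8) = -6
Difference = -28

-28


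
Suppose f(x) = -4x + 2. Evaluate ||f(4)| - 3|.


f(4) = -14
|-14| = 14
|14 - 3| = 11

11


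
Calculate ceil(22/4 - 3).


3


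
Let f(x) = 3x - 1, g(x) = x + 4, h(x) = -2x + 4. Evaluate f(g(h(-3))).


h(-3) = 10
g(10) = 14
f(14) = 41

41


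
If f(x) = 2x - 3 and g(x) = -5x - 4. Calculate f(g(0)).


g(0) = -4
f(-4) = -11

-11


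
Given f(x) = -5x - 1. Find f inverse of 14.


Solve -5x - 1 = 14
x = (14 + 1) / (-5) = -3

-3


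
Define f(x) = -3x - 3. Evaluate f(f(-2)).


f(-2) = 3
f(3) = -12

-12


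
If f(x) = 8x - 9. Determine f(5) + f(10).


f(5) = 31
f(10) = 71
Sum = 102

102


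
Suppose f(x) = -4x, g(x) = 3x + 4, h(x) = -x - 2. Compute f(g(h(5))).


h(5) = -7
g(-7) = -17
f(-17) = 68

68


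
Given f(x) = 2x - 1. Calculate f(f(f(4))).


f(4) = 7
f(7) = 13
f(13) = 25

25


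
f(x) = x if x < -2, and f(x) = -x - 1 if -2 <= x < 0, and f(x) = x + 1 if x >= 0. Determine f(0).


1


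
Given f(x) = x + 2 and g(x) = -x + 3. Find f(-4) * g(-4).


f(-4) = -2
g(-4) = 7
Product = -14

-14


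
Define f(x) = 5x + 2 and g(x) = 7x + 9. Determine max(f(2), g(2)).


f(2) = 12
g(2) = 23
max = 23

23


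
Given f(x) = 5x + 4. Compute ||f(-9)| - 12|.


f(-9) = -41
|-41| = 41
|41 - 12| = 29

29


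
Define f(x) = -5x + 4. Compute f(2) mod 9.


f(2) = -6
-6 mod 9 = 3

3


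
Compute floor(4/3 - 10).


-9


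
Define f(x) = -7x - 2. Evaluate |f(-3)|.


f(-3) = 19
|19| = 19

19


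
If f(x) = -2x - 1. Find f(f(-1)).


f(-1) = 1
f(1) = -3

-3


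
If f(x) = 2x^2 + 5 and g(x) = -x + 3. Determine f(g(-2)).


g(-2) = 5
f(5) = 2*(5)^2 + 5 = 55

55


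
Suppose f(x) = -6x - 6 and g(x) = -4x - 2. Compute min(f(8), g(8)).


f(8) = -54
g(8) = -34
min = -54

-54


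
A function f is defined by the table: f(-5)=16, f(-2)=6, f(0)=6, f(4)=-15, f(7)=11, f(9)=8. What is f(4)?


Reading from the table at x = 4

-15


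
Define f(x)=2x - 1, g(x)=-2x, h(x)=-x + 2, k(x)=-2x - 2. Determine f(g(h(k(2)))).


k(2) = -6
h(-6) = 8
g(8) = -16
f(-16) = -33

-33


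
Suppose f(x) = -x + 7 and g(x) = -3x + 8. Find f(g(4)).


g(4) = -4
f(-4) = 11

11


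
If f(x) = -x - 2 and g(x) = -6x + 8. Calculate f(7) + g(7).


f(7) = -9
g(7) = -34
Sum = -43

-43


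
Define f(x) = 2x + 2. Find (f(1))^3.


f(1) = 4
(4)^3 = 64

64


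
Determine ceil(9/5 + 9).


9/5 = 1.8
1.8 + 9 = 10.8
ceil(10.8) = 11

11


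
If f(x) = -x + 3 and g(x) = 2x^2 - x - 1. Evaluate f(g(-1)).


g(-1) = 2
f(2) = 1

1


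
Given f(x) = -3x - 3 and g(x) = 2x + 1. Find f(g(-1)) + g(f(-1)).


f(g(-1)) = 0
g(f(-1)) = 1
Sum = 1

1


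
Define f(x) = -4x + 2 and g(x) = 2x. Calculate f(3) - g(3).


f(3) = -10
g(3) = 6
Difference = -16

-16


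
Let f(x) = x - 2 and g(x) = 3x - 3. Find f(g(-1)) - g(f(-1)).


f(g(-1)) = -8
g(f(-1)) = -12
Difference = 4

4


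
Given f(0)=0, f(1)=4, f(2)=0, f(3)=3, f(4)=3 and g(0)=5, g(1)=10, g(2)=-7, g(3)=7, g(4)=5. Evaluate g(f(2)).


5


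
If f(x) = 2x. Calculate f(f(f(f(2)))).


f(2) = 4
f(4) = 8
f(8) = 16
f(16) = 32

32


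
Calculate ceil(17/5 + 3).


17/5 = 3.4
3.4 + 3 = 6.4
ceil(6.4) = 7

7


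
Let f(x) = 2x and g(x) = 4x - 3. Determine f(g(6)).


42


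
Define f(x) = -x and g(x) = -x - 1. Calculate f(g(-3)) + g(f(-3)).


f(g(-3)) = -2
g(f(-3)) = -4
Sum = -6

-6


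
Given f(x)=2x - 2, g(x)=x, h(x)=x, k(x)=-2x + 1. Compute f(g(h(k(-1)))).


k(-1) = 3
h(3) = 3
g(3) = 3
f(3) = 4

4


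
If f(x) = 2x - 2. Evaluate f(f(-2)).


-14


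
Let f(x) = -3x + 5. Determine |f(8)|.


f(8) = -19
|-19| = 19

19


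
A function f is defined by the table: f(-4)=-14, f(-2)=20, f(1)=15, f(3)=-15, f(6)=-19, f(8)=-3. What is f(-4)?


Reading from the table at x = -4

-14


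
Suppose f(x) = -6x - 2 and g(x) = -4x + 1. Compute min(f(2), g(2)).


f(2) = -14
g(2) = -7
min = -14

-14


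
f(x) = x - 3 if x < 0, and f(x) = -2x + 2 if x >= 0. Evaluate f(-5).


-5 satisfies x < 0
f(-5) = -8

-8


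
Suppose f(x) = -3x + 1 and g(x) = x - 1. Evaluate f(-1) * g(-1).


f(-1) = 4
g(-1) = -2
Product = -8

-8


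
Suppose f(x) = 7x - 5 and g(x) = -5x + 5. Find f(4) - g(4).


f(4) = 23
g(4) = -15
Difference = 38

38


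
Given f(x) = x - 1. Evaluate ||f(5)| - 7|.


3


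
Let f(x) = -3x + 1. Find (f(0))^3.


1


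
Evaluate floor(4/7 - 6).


4/7 = 0.5714
0.5714 - 6 = -5.4286
floor(-5.4286) = -6

-6


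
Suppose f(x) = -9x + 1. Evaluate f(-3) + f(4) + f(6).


f(-3) = 28
f(4) = -35
f(6) = -53
Sum = -60

-60


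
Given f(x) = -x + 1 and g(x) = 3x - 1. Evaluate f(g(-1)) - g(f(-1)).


0


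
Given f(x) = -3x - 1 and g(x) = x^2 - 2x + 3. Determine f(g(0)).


-10


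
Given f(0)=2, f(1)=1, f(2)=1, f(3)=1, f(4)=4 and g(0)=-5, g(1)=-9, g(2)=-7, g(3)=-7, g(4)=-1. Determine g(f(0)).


f(0) = 2
g(2) = -7

-7


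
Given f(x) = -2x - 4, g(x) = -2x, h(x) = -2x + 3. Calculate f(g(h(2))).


h(2) = -1
g(-1) = 2
f(2) = -8

-8


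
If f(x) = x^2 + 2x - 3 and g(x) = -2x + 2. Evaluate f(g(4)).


g(4) = -6
f(-6) = 1*(-6)^2 + 2*(-6) - 3 = 21

21


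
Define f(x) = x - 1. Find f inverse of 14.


Solve x - 1 = 14
x = (14 + 1) / 1 = 15

15


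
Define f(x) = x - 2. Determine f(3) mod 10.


f(3) = 1
1 mod 10 = 1

1


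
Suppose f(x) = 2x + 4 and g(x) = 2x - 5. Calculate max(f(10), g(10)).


24


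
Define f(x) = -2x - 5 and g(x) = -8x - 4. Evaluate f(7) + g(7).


f(7) = -19
g(7) = -60
Sum = -79

-79


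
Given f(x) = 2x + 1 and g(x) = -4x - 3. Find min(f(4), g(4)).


f(4) = 9
g(4) = -19
min = -19

-19


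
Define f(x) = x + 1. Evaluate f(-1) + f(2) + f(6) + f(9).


f(-1) = 0
f(2) = 3
f(6) = 7
f(9) = 10
Sum = 20

20


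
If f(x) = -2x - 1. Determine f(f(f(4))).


-35


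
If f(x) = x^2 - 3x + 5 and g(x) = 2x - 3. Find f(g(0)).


g(0) = -3
f(-3) = 1*(-3)^2 - 3*(-3) + 5 = 23

23


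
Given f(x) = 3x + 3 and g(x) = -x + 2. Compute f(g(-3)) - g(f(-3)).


10


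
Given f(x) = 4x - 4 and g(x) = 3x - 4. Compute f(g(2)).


g(2) = 2
f(2) = 4

4


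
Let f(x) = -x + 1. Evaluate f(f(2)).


f(2) = -1
f(-1) = 2

2


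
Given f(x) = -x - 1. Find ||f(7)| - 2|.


f(7) = -8
|-8| = 8
|8 - 2| = 6

6


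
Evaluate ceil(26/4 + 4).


26/4 = 6.5
6.5 + 4 = 10.5
ceil(10.5) = 11

11


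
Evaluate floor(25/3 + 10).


18


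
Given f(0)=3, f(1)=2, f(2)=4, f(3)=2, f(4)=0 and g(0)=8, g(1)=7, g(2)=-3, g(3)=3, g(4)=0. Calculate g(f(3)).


f(3) = 2
g(2) = -3

-3


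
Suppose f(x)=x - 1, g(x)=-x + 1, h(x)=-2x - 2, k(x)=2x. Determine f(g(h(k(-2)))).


k(-2) = -4
h(-4) = 6
g(6) = -5
f(-5) = -6

-6


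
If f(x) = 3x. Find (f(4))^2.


f(4) = 12
(12)^2 = 144

144


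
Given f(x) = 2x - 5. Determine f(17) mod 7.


f(17) = 29
29 mod 7 = 1

1


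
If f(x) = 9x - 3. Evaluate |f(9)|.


f(9) = 78
|78| = 78

78


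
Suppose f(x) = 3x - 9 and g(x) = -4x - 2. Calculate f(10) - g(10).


f(10) = 21
g(10) = -42
Difference = 63

63


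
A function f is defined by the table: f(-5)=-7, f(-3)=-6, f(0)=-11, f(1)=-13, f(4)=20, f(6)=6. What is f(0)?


Reading from the table at x = 0

-11


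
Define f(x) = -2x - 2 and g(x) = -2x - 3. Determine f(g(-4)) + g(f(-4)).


f(g(-4)) = -12
g(f(-4)) = -15
Sum = -27

-27


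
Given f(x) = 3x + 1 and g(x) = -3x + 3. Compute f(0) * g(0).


f(0) = 1
g(0) = 3
Product = 3

3


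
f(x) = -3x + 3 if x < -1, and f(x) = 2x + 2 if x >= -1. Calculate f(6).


6 satisfies x >= -1
f(6) = 14

14


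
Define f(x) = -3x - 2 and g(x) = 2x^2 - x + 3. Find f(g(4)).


g(4) = 31
f(31) = -95

-95


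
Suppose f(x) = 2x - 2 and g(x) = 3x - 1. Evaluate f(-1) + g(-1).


f(-1) = -4
g(-1) = -4
Sum = -8

-8


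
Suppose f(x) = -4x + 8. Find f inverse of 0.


2


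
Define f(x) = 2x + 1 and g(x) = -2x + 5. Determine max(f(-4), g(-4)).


f(-4) = -7
g(-4) = 13
max = 13

13


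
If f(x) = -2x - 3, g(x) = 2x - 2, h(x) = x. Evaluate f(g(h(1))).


h(1) = 1
g(1) = 0
f(0) = -3

-3


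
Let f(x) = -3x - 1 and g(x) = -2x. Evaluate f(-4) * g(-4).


f(-4) = 11
g(-4) = 8
Product = 88

88


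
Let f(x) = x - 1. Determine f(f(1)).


-1


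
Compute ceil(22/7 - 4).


22/7 = 3.1429
3.1429 - 4 = -0.8571
ceil(-0.8571) = 0

0


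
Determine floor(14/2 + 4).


14/2 = 7
7 + 4 = 11
floor(11) = 11

11


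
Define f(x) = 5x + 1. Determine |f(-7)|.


f(-7) = -34
|-34| = 34

34


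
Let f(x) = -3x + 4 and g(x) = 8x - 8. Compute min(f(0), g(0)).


f(0) = 4
g(0) = -8
min = -8

-8


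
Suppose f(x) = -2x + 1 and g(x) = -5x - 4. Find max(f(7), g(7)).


-13


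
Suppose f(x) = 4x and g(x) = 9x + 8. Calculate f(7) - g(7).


f(7) = 28
g(7) = 71
Difference = -43

-43


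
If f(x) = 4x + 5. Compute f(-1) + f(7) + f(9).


f(-1) = 1
f(7) = 33
f(9) = 41
Sum = 75

75


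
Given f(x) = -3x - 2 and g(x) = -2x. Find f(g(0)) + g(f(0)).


f(g(0)) = -2
g(f(0)) = 4
Sum = 2

2


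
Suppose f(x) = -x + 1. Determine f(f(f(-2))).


f(-2) = 3
f(3) = -2
f(-2) = 3

3


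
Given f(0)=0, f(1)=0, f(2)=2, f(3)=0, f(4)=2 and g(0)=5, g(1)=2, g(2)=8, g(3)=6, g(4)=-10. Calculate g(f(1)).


f(1) = 0
g(0) = 5

5


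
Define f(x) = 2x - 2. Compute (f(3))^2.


f(3) = 4
(4)^2 = 16

16


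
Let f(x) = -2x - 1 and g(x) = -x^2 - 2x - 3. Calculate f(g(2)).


g(2) = -11
f(-11) = 21

21


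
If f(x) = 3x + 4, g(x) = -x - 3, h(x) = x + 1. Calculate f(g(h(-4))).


h(-4) = -3
g(-3) = 0
f(0) = 4

4


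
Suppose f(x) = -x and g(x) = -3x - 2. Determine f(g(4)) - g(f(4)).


f(g(4)) = 14
g(f(4)) = 10
Difference = 4

4


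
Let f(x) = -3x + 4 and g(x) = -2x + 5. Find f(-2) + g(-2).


f(-2) = 10
g(-2) = 9
Sum = 19

19


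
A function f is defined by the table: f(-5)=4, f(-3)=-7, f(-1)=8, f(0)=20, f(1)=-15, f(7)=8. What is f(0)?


Reading from the table at x = 0

20


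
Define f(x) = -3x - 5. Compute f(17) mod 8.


f(17) = -56
-56 mod 8 = 0

0


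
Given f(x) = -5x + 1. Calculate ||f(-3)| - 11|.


f(-3) = 16
|16| = 16
|16 - 11| = 5

5


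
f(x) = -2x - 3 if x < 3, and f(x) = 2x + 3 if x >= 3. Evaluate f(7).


7 satisfies x >= 3
f(7) = 17

17


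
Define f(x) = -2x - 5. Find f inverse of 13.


Solve -2x - 5 = 13
x = (13 + 5) / (-2) = -9

-9


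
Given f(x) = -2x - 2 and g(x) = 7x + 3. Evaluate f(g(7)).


-106


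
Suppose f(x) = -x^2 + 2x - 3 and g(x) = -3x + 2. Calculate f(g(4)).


g(4) = -10
f(-10) = (-1)*(-10)^2 + 2*(-10) - 3 = -123

-123


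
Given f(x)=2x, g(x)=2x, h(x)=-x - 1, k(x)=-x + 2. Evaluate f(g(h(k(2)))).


k(2) = 0
h(0) = -1
g(-1) = -2
f(-2) = -4

-4


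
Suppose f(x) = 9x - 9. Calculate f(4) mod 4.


f(4) = 27
27 mod 4 = 3

3


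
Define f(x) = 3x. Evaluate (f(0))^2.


f(0) = 0
(0)^2 = 0

0


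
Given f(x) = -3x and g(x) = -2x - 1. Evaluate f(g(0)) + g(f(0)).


f(g(0)) = 3
g(f(0)) = -1
Sum = 2

2


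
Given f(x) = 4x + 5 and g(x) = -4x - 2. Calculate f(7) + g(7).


f(7) = 33
g(7) = -30
Sum = 3

3


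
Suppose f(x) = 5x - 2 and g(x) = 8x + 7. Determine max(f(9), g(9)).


f(9) = 43
g(9) = 79
max = 79

79


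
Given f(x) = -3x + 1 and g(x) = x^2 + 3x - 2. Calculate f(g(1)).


g(1) = 2
f(2) = -5

-5


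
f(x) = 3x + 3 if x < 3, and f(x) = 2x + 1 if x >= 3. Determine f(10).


10 satisfies x >= 3
f(10) = 21

21


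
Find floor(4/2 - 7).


4/2 = 2
2 - 7 = -5
floor(-5) = -5

-5


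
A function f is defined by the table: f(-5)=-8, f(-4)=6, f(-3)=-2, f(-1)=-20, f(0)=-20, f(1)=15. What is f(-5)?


Reading from the table at x = -5

-8


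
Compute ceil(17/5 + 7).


11


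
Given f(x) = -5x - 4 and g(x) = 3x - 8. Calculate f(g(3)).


g(3) = 1
f(1) = -9

-9


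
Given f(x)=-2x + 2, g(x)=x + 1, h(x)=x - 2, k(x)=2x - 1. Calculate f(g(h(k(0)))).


k(0) = -1
h(-1) = -3
g(-3) = -2
f(-2) = 6

6


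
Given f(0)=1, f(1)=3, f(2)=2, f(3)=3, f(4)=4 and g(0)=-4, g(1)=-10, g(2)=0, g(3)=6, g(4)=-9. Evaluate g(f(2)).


f(2) = 2
g(2) = 0

0


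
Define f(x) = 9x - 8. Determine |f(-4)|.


f(-4) = -44
|-44| = 44

44


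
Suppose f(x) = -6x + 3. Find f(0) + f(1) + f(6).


f(0) = 3
f(1) = -3
f(6) = -33
Sum = -33

-33


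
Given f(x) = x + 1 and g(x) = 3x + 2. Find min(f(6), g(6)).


f(6) = 7
g(6) = 20
min = 7

7


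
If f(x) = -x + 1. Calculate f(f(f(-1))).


f(-1) = 2
f(2) = -1
f(-1) = 2

2


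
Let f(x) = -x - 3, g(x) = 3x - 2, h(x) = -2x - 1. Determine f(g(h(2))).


h(2) = -5
g(-5) = -17
f(-17) = 14

14


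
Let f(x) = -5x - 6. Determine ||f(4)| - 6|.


f(4) = -26
|-26| = 26
|26 - 6| = 20

20


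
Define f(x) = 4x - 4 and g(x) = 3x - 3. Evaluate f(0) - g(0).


f(0) = -4
g(0) = -3
Difference = -1

-1


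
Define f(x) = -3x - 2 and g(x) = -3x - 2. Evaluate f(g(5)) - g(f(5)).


f(g(5)) = 49
g(f(5)) = 49
Difference = 0

0


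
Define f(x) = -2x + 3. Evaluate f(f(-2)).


f(-2) = 7
f(7) = -11

-11


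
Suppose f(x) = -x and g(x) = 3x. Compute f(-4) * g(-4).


f(-4) = 4
g(-4) = -12
Product = -48

-48


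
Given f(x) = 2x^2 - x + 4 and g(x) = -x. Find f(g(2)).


14


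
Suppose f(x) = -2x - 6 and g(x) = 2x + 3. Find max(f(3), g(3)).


f(3) = -12
g(3) = 9
max = 9

9


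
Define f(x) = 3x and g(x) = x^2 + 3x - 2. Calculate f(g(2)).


g(2) = 8
f(8) = 24

24


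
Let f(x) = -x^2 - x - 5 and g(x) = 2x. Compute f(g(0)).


-5


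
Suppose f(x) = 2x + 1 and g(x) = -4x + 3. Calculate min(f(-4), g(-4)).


f(-4) = -7
g(-4) = 19
min = -7

-7


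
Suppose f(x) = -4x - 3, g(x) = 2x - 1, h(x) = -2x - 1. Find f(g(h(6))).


105


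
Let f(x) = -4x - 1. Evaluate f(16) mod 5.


f(16) = -65
-65 mod 5 = 0

0


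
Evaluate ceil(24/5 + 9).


24/5 = 4.8
4.8 + 9 = 13.8
ceil(13.8) = 14

14


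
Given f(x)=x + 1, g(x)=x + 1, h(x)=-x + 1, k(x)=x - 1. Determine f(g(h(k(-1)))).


k(-1) = -2
h(-2) = 3
g(3) = 4
f(4) = 5

5


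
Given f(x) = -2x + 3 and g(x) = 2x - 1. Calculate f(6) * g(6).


f(6) = -9
g(6) = 11
Product = -99

-99


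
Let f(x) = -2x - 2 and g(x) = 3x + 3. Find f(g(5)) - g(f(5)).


f(g(5)) = -38
g(f(5)) = -33
Difference = -5

-5


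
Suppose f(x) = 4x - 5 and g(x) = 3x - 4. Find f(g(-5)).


-81


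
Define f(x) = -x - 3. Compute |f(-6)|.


3


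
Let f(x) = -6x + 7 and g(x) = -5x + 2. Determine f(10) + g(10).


f(10) = -53
g(10) = -48
Sum = -101

-101


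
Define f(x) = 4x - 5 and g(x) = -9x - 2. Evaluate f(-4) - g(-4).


-55


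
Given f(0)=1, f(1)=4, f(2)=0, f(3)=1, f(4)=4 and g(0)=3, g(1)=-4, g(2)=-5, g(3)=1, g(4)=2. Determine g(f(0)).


f(0) = 1
g(1) = -4

-4


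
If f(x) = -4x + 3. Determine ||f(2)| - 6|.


f(2) = -5
|-5| = 5
|5 - 6| = 1

1


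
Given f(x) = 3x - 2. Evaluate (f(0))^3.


f(0) = -2
(-2)^3 = -8

-8


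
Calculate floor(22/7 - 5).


22/7 = 3.1429
3.1429 - 5 = -1.8571
floor(-1.8571) = -2

-2


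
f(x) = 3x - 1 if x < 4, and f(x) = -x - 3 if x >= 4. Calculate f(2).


2 satisfies x < 4
f(2) = 5

5


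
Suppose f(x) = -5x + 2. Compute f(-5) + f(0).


f(-5) = 27
f(0) = 2
Sum = 29

29


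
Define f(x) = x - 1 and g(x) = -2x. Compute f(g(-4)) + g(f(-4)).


f(g(-4)) = 7
g(f(-4)) = 10
Sum = 17

17


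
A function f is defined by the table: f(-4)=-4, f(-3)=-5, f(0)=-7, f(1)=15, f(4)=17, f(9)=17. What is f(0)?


-7


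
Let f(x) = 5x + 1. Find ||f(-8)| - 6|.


33


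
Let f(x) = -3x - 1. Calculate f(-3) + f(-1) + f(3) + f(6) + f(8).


f(-3) = 8
f(-1) = 2
f(3) = -10
f(6) = -19
f(8) = -25
Sum = -44

-44


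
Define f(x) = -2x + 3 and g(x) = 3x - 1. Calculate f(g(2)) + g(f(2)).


f(g(2)) = -7
g(f(2)) = -4
Sum = -11

-11


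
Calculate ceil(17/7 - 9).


-6


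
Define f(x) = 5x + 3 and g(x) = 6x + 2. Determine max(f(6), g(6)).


f(6) = 33
g(6) = 38
max = 38

38


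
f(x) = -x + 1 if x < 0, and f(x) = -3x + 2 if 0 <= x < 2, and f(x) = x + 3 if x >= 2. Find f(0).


0 satisfies 0 <= x < 2
f(0) = 2

2


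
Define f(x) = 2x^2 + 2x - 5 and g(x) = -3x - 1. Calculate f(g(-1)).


g(-1) = 2
f(2) = 2*(2)^2 + 2*(2) - 5 = 7

7


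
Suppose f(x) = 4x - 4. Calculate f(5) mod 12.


f(5) = 16
16 mod 12 = 4

4


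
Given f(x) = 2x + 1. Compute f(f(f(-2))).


f(-2) = -3
f(-3) = -5
f(-5) = -9

-9


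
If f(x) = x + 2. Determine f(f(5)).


9


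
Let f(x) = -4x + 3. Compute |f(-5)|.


f(-5) = 23
|23| = 23

23


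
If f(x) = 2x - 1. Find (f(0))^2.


f(0) = -1
(-1)^2 = 1

1


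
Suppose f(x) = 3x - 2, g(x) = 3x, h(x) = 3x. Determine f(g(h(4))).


h(4) = 12
g(12) = 36
f(36) = 106

106


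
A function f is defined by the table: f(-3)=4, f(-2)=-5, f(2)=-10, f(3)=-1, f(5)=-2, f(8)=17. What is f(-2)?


Reading from the table at x = -2

-5


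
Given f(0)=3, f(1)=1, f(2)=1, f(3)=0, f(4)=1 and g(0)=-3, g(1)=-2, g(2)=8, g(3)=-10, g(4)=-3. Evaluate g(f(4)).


-2


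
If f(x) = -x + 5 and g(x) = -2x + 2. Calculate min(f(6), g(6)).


f(6) = -1
g(6) = -10
min = -10

-10


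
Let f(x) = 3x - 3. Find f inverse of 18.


Solve 3x - 3 = 18
x = (18 + 3) / 3 = 7

7


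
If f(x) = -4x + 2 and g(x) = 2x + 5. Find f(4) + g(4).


f(4) = -14
g(4) = 13
Sum = -1

-1


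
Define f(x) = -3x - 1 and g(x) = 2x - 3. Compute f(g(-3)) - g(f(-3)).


13


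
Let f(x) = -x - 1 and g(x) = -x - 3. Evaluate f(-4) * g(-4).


f(-4) = 3
g(-4) = 1
Product = 3

3


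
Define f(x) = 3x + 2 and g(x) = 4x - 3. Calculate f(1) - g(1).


f(1) = 5
g(1) = 1
Difference = 4

4


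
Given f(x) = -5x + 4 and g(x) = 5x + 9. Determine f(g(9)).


g(9) = 54
f(54) = -266

-266


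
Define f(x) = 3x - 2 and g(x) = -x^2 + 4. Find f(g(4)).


g(4) = -12
f(-12) = -38

-38


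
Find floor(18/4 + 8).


18/4 = 4.5
4.5 + 8 = 12.5
floor(12.5) = 12

12


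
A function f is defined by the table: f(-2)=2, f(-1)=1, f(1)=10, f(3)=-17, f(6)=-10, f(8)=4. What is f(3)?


Reading from the table at x = 3

-17


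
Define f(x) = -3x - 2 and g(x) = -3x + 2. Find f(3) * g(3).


f(3) = -11
g(3) = -7
Product = 77

77


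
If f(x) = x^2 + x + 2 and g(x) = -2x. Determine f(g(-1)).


g(-1) = 2
f(2) = 1*(2)^2 + 1*(2) + 2 = 8

8


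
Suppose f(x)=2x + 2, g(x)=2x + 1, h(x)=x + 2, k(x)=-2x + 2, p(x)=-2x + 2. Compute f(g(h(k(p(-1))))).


p(-1) = 4
k(4) = -6
h(-6) = -4
g(-4) = -7
f(-7) = -12

-12


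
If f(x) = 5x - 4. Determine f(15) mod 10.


f(15) = 71
71 mod 10 = 1

1


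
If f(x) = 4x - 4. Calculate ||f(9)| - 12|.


f(9) = 32
|32| = 32
|32 - 12| = 20

20


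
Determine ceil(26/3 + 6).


26/3 = 8.6667
8.6667 + 6 = 14.6667
ceil(14.6667) = 15

15


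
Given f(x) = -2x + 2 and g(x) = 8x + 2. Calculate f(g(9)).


-146


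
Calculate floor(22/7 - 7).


-4


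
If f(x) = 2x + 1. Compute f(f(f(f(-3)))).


f(-3) = -5
f(-5) = -9
f(-9) = -17
f(-17) = -33

-33


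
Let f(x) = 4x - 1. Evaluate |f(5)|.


f(5) = 19
|19| = 19

19


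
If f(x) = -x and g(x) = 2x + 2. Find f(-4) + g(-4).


-2


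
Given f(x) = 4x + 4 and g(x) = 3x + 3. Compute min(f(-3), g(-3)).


f(-3) = -8
g(-3) = -6
min = -8

-8


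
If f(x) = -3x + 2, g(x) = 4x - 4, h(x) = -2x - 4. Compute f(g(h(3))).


h(3) = -10
g(-10) = -44
f(-44) = 134

134


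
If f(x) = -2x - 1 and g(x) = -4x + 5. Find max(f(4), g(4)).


f(4) = -9
g(4) = -11
max = -9

-9


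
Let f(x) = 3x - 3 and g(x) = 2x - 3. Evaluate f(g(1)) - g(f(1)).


f(g(1)) = -6
g(f(1)) = -3
Difference = -3

-3


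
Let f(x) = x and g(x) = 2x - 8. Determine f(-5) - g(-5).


f(-5) = -5
g(-5) = -18
Difference = 13

13


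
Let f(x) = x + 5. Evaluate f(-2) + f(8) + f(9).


f(-2) = 3
f(8) = 13
f(9) = 14
Sum = 30

30


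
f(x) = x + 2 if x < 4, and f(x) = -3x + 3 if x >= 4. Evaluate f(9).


-24


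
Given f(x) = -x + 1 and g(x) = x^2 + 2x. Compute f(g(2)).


-7


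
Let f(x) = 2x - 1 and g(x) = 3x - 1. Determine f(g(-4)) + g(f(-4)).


f(g(-4)) = -27
g(f(-4)) = -28
Sum = -55

-55


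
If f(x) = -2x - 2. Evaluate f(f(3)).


f(3) = -8
f(-8) = 14

14


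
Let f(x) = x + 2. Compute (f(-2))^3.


f(-2) = 0
(0)^3 = 0

0


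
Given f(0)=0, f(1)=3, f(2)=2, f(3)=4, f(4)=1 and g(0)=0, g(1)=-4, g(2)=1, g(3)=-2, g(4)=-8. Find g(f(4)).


f(4) = 1
g(1) = -4

-4


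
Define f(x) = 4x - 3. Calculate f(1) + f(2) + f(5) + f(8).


f(1) = 1
f(2) = 5
f(5) = 17
f(8) = 29
Sum = 52

52


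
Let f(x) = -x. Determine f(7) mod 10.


f(7) = -7
-7 mod 10 = 3

3


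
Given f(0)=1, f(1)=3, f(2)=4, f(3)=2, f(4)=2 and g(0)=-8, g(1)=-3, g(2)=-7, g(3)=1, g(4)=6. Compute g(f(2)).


6


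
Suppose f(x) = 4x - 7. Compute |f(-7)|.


f(-7) = -35
|-35| = 35

35


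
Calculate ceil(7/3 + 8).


11


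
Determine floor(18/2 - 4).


5


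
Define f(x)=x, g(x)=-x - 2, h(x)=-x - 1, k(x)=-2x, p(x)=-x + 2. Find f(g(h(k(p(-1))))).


p(-1) = 3
k(3) = -6
h(-6) = 5
g(5) = -7
f(-7) = -7

-7


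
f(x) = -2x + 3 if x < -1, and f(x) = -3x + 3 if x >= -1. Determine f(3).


3 satisfies x >= -1
f(3) = -6

-6


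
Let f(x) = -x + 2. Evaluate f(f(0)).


f(0) = 2
f(2) = 0

0


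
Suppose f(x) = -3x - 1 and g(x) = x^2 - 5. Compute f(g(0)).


g(0) = -5
f(-5) = 14

14


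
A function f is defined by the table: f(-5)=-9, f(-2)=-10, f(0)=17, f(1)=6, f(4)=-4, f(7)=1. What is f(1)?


Reading from the table at x = 1

6


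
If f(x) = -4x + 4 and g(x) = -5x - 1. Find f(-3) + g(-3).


f(-3) = 16
g(-3) = 14
Sum = 30

30


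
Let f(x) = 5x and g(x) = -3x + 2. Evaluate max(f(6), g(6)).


f(6) = 30
g(6) = -16
max = 30

30


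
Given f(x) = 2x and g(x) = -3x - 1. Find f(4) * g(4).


f(4) = 8
g(4) = -13
Product = -104

-104


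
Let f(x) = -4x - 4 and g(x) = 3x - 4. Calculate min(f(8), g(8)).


f(8) = -36
g(8) = 20
min = -36

-36


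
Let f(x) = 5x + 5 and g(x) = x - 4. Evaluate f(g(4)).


5


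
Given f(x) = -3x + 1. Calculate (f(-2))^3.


f(-2) = 7
(7)^3 = 343

343


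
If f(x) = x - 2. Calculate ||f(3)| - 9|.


8


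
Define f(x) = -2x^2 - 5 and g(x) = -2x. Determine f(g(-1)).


g(-1) = 2
f(2) = (-2)*(2)^2 - 5 = -13

-13


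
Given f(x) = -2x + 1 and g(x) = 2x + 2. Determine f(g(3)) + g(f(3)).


f(g(3)) = -15
g(f(3)) = -8
Sum = -23

-23


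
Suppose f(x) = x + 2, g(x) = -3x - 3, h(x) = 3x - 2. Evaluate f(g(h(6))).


h(6) = 16
g(16) = -51
f(-51) = -49

-49


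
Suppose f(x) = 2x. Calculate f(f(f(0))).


f(0) = 0
f(0) = 0
f(0) = 0

0


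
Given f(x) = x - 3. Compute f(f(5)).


f(5) = 2
f(2) = -1

-1


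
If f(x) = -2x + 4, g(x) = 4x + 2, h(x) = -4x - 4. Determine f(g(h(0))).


h(0) = -4
g(-4) = -14
f(-14) = 32

32


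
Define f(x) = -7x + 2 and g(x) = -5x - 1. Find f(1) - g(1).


f(1) = -5
g(1) = -6
Difference = 1

1


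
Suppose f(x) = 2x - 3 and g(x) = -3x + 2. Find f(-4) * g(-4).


f(-4) = -11
g(-4) = 14
Product = -154

-154


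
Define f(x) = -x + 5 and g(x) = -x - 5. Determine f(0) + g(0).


f(0) = 5
g(0) = -5
Sum = 0

0


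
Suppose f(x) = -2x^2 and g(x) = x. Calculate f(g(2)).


g(2) = 2
f(2) = (-2)*(2)^2 = -8

-8


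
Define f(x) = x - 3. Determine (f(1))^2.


f(1) = -2
(-2)^2 = 4

4


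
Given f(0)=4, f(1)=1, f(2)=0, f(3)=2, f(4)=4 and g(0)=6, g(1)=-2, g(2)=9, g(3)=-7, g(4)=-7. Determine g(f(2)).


f(2) = 0
g(0) = 6

6


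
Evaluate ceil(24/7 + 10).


24/7 = 3.4286
3.4286 + 10 = 13.4286
ceil(13.4286) = 14

14


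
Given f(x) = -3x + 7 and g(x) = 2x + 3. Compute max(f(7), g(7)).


f(7) = -14
g(7) = 17
max = 17

17


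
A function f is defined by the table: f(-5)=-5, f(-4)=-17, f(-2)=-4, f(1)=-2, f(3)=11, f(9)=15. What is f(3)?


Reading from the table at x = 3

11


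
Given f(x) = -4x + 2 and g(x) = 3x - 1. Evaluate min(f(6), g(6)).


f(6) = -22
g(6) = 17
min = -22

-22


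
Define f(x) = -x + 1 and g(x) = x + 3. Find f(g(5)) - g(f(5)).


f(g(5)) = -7
g(f(5)) = -1
Difference = -6

-6


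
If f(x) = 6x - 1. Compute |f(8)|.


f(8) = 47
|47| = 47

47


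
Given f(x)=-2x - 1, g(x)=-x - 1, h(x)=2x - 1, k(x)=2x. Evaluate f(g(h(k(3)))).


k(3) = 6
h(6) = 11
g(11) = -12
f(-12) = 23

23


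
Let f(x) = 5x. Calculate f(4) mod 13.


7


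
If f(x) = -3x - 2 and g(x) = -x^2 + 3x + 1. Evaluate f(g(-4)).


79


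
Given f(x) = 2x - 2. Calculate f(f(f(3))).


f(3) = 4
f(4) = 6
f(6) = 10

10


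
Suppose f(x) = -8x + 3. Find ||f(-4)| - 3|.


f(-4) = 35
|35| = 35
|35 - 3| = 32

32


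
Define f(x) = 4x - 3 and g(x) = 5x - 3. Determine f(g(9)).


g(9) = 42
f(42) = 165

165


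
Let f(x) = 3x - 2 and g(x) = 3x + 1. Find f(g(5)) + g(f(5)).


f(g(5)) = 46
g(f(5)) = 40
Sum = 86

86


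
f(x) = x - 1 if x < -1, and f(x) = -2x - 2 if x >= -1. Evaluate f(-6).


-6 satisfies x < -1
f(-6) = -7

-7


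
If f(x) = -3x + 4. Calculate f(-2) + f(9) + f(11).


f(-2) = 10
f(9) = -23
f(11) = -29
Sum = -42

-42


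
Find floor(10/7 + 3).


10/7 = 1.4286
1.4286 + 3 = 4.4286
floor(4.4286) = 4

4


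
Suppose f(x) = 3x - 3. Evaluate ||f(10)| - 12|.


f(10) = 27
|27| = 27
|27 - 12| = 15

15


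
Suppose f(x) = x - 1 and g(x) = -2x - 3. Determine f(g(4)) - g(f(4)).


f(g(4)) = -12
g(f(4)) = -9
Difference = -3

-3


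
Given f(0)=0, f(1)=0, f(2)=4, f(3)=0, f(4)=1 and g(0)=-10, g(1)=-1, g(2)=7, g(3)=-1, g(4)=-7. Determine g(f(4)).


f(4) = 1
g(1) = -1

-1


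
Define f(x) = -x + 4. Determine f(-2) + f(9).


f(-2) = 6
f(9) = -5
Sum = 1

1


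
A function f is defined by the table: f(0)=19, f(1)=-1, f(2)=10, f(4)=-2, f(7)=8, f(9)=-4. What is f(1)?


-1


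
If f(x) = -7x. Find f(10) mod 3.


f(10) = -70
-70 mod 3 = 2

2


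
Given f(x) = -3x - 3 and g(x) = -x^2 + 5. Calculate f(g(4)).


g(4) = -11
f(-11) = 30

30


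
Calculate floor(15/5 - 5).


15/5 = 3
3 - 5 = -2
floor(-2) = -2

-2


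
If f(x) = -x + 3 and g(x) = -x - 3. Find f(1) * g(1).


f(1) = 2
g(1) = -4
Product = -8

-8


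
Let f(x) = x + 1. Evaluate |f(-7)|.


f(-7) = -6
|-6| = 6

6


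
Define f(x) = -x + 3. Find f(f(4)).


4


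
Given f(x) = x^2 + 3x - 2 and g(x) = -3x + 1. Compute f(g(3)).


g(3) = -8
f(-8) = 1*(-8)^2 + 3*(-8) - 2 = 38

38


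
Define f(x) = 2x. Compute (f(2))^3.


64


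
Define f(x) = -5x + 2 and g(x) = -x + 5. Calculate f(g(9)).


g(9) = -4
f(-4) = 22

22


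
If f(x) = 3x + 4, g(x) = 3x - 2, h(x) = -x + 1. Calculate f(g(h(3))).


-20


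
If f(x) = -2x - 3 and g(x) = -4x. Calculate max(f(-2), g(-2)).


f(-2) = 1
g(-2) = 8
max = 8

8


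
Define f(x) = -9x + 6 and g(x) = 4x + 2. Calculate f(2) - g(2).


-22


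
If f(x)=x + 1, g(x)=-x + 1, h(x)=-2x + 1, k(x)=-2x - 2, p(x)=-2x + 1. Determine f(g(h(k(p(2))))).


p(2) = -3
k(-3) = 4
h(4) = -7
g(-7) = 8
f(8) = 9

9


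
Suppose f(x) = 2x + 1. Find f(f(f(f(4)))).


f(4) = 9
f(9) = 19
f(19) = 39
f(39) = 79

79


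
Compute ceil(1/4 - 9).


1/4 = 0.25
0.25 - 9 = -8.75
ceil(-8.75) = -8

-8


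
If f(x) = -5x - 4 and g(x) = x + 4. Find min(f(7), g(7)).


f(7) = -39
g(7) = 11
min = -39

-39


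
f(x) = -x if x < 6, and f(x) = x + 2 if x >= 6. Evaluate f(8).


8 satisfies x >= 6
f(8) = 10

10


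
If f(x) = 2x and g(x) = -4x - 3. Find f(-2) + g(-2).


f(-2) = -4
g(-2) = 5
Sum = 1

1


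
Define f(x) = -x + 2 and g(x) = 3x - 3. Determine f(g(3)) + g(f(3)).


f(g(3)) = -4
g(f(3)) = -6
Sum = -10

-10


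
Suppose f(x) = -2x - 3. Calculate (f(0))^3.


f(0) = -3
(-3)^3 = -27

-27


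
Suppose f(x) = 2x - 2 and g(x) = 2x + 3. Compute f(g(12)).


52


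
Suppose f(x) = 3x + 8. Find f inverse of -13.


-7


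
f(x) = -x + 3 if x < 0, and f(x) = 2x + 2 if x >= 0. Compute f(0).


0 satisfies x >= 0
f(0) = 2

2


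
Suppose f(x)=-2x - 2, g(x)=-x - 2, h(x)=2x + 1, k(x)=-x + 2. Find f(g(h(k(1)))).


k(1) = 1
h(1) = 3
g(3) = -5
f(-5) = 8

8


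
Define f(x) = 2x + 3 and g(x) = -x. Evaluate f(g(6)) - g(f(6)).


f(g(6)) = -9
g(f(6)) = -15
Difference = 6

6


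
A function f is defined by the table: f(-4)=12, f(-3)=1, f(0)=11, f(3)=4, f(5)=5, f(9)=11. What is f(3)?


Reading from the table at x = 3

4


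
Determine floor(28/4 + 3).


28/4 = 7
7 + 3 = 10
floor(10) = 10

10


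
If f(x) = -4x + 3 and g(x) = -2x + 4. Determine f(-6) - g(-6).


11


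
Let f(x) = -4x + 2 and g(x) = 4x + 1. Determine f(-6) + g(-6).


f(-6) = 26
g(-6) = -23
Sum = 3

3


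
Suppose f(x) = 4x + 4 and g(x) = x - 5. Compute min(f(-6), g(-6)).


f(-6) = -20
g(-6) = -11
min = -20

-20


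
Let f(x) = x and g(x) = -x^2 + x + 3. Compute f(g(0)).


g(0) = 3
f(3) = 3

3


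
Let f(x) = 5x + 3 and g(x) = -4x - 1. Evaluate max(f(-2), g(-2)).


f(-2) = -7
g(-2) = 7
max = 7

7


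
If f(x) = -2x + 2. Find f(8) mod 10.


f(8) = -14
-14 mod 10 = 6

6


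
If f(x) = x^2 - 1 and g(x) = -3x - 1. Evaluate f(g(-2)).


g(-2) = 5
f(5) = 1*(5)^2 - 1 = 24

24


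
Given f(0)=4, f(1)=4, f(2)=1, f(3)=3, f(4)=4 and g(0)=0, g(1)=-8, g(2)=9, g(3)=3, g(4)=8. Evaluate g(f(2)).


f(2) = 1
g(1) = -8

-8


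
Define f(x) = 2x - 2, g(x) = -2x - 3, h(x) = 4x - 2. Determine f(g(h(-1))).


h(-1) = -6
g(-6) = 9
f(9) = 16

16


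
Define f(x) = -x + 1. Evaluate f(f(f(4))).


f(4) = -3
f(-3) = 4
f(4) = -3

-3


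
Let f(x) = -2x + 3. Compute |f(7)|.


f(7) = -11
|-11| = 11

11


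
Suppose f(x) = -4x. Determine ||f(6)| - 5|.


f(6) = -24
|-24| = 24
|24 - 5| = 19

19


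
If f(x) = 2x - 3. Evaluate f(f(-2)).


f(-2) = -7
f(-7) = -17

-17


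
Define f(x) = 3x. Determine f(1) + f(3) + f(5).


f(1) = 3
f(3) = 9
f(5) = 15
Sum = 27

27


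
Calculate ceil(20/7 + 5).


8


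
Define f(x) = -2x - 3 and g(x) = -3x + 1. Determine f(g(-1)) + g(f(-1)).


f(g(-1)) = -11
g(f(-1)) = 4
Sum = -7

-7


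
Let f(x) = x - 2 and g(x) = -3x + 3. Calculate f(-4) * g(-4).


f(-4) = -6
g(-4) = 15
Product = -90

-90


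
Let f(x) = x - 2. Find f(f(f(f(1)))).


f(1) = -1
f(-1) = -3
f(-3) = -5
f(-5) = -7

-7


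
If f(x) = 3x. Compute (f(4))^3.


f(4) = 12
(12)^3 = 1728

1728


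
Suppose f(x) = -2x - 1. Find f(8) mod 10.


f(8) = -17
-17 mod 10 = 3

3


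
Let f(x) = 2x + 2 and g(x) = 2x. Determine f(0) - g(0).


f(0) = 2
g(0) = 0
Difference = 2

2


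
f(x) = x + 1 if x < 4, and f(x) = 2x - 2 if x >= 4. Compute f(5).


5 satisfies x >= 4
f(5) = 8

8


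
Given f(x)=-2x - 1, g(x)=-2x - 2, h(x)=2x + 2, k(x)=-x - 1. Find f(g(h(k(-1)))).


11


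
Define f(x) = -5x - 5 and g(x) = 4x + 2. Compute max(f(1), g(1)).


6


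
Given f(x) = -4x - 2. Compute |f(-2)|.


f(-2) = 6
|6| = 6

6


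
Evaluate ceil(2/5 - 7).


2/5 = 0.4
0.4 - 7 = -6.6
ceil(-6.6) = -6

-6


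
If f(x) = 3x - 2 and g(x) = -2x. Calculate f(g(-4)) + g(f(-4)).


f(g(-4)) = 22
g(f(-4)) = 28
Sum = 50

50


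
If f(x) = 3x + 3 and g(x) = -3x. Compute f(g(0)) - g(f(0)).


12


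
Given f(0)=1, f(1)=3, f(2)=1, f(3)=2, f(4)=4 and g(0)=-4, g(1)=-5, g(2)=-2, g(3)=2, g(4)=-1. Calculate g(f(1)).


f(1) = 3
g(3) = 2

2


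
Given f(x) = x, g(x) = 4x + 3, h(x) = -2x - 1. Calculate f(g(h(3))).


h(3) = -7
g(-7) = -25
f(-25) = -25

-25


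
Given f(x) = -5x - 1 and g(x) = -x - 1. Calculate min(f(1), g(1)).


f(1) = -6
g(1) = -2
min = -6

-6


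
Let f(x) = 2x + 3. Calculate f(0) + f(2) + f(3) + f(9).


f(0) = 3
f(2) = 7
f(3) = 9
f(9) = 21
Sum = 40

40


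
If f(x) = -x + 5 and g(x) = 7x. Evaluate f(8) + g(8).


f(8) = -3
g(8) = 56
Sum = 53

53


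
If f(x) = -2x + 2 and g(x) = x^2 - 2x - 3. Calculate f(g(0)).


8


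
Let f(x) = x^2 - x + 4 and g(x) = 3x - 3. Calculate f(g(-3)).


g(-3) = -12
f(-12) = 1*(-12)^2 - 1*(-12) + 4 = 160

160


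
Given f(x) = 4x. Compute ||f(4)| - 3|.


f(4) = 16
|16| = 16
|16 - 3| = 13

13


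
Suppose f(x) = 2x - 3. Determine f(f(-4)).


f(-4) = -11
f(-11) = -25

-25


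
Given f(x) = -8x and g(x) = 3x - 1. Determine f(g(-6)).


g(-6) = -19
f(-19) = 152

152


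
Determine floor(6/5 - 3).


-2


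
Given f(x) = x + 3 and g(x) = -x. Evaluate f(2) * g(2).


f(2) = 5
g(2) = -2
Product = -10

-10


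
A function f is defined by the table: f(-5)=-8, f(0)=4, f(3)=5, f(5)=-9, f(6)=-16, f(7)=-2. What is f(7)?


Reading from the table at x = 7

-2


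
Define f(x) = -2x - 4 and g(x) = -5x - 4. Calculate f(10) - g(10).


f(10) = -24
g(10) = -54
Difference = 30

30


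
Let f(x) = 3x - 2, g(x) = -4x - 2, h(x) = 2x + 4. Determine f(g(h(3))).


h(3) = 10
g(10) = -42
f(-42) = -128

-128


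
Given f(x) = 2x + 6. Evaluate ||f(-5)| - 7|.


f(-5) = -4
|-4| = 4
|4 - 7| = 3

3


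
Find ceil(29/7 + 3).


29/7 = 4.1429
4.1429 + 3 = 7.1429
ceil(7.1429) = 8

8


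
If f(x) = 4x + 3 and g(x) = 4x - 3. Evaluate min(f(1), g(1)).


f(1) = 7
g(1) = 1
min = 1

1


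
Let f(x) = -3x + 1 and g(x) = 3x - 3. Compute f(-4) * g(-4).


f(-4) = 13
g(-4) = -15
Product = -195

-195


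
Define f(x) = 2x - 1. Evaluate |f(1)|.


f(1) = 1
|1| = 1

1


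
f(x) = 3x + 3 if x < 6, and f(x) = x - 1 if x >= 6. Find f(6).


6 satisfies x >= 6
f(6) = 5

5


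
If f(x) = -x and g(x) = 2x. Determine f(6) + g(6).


6


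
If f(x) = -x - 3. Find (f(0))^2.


f(0) = -3
(-3)^2 = 9

9


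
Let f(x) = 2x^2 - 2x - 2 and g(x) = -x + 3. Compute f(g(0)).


g(0) = 3
f(3) = 2*(3)^2 - 2*(3) - 2 = 10

10


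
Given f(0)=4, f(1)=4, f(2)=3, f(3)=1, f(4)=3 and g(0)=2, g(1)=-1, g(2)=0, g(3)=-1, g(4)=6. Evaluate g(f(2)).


f(2) = 3
g(3) = -1

-1


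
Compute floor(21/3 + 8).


15


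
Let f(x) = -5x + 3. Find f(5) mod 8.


f(5) = -22
-22 mod 8 = 2

2


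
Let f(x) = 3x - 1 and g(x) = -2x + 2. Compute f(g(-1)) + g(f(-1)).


f(g(-1)) = 11
g(f(-1)) = 10
Sum = 21

21


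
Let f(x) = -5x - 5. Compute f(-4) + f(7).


f(-4) = 15
f(7) = -40
Sum = -25

-25


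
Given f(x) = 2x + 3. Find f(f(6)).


33


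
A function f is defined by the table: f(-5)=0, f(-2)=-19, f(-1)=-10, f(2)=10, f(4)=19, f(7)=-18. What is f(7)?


Reading from the table at x = 7

-18


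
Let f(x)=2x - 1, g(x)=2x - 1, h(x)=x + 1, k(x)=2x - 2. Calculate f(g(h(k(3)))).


17


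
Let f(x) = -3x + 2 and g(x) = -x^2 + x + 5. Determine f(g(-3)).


g(-3) = -7
f(-7) = 23

23


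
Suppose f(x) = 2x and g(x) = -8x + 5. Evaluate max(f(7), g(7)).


f(7) = 14
g(7) = -51
max = 14

14


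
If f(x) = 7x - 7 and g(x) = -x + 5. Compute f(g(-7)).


g(-7) = 12
f(12) = 77

77


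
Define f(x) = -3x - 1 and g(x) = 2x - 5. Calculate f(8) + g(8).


f(8) = -25
g(8) = 11
Sum = -14

-14


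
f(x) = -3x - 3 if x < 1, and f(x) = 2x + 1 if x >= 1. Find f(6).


6 satisfies x >= 1
f(6) = 13

13


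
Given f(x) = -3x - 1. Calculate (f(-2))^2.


f(-2) = 5
(5)^2 = 25

25


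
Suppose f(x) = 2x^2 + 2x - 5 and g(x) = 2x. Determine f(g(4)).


139


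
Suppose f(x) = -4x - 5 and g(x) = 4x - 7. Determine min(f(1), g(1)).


f(1) = -9
g(1) = -3
min = -9

-9


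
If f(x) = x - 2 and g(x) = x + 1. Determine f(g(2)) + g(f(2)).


f(g(2)) = 1
g(f(2)) = 1
Sum = 2

2


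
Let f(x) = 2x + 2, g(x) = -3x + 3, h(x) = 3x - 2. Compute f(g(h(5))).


h(5) = 13
g(13) = -36
f(-36) = -70

-70


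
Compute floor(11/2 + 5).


11/2 = 5.5
5.5 + 5 = 10.5
floor(10.5) = 10

10


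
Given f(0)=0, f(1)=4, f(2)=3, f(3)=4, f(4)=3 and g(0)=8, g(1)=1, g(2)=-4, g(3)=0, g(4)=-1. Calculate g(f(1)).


f(1) = 4
g(4) = -1

-1


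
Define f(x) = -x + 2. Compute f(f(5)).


f(5) = -3
f(-3) = 5

5


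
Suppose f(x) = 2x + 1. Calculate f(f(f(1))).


f(1) = 3
f(3) = 7
f(7) = 15

15


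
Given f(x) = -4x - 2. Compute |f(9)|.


f(9) = -38
|-38| = 38

38


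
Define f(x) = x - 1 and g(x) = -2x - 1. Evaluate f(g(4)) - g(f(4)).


f(g(4)) = -10
g(f(4)) = -7
Difference = -3

-3


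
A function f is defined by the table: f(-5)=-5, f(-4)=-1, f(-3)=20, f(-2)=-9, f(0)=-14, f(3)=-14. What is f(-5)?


-5


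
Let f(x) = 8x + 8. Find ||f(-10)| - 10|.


f(-10) = -72
|-72| = 72
|72 - 10| = 62

62


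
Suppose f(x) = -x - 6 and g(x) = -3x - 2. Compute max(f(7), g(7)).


f(7) = -13
g(7) = -23
max = -13

-13


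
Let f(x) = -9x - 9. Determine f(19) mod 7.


f(19) = -180
-180 mod 7 = 2

2


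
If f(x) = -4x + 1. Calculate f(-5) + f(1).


18


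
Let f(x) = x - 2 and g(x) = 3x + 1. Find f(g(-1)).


g(-1) = -2
f(-2) = -4

-4


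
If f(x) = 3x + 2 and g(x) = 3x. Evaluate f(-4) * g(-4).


f(-4) = -10
g(-4) = -12
Product = 120

120


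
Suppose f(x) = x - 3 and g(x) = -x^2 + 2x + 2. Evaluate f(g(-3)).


-16


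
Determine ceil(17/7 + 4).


17/7 = 2.4286
2.4286 + 4 = 6.4286
ceil(6.4286) = 7

7


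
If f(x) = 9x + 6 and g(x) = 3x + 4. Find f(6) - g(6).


f(6) = 60
g(6) = 22
Difference = 38

38


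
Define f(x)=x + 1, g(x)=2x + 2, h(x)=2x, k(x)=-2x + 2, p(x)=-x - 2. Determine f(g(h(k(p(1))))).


p(1) = -3
k(-3) = 8
h(8) = 16
g(16) = 34
f(34) = 35

35


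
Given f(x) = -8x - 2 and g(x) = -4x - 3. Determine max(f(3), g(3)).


f(3) = -26
g(3) = -15
max = -15

-15


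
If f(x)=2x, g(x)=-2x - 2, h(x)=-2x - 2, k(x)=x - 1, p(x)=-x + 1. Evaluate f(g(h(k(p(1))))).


p(1) = 0
k(0) = -1
h(-1) = 0
g(0) = -2
f(-2) = -4

-4


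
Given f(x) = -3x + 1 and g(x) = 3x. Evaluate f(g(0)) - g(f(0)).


f(g(0)) = 1
g(f(0)) = 3
Difference = -2

-2


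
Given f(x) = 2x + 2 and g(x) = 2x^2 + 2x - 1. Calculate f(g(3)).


g(3) = 23
f(23) = 48

48
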